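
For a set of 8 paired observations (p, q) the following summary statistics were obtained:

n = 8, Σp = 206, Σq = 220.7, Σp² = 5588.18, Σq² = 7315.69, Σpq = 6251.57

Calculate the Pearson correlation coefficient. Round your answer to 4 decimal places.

0.9636

r = (nΣpq − ΣpΣq) / √[(nΣp² − (Σp)²)(nΣq² − (Σq)²)]
Numerator: 8×6251.57 − 206×220.7 = 4548.36
Denominator: √[(44705.44 − 42436)(58525.52 − 48708.49)] = √[2269.44 × 9817.03] = 4720.0806
r = 4548.36 / 4720.0806 ≈ 0.9636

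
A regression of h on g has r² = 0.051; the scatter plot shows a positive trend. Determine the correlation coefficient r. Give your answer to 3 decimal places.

0.226

|r| = √0.051 = 0.226
The association is positive, so r = 0.226.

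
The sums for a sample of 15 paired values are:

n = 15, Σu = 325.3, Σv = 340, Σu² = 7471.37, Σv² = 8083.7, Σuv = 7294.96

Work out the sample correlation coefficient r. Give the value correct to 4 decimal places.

-0.1981

r = (nΣuv − ΣuΣv) / √[(nΣu² − (Σu)²)(nΣv² − (Σv)²)]
Numerator: 15×7294.96 − 325.3×340 = -1177.6
Denominator: √[(112070.55 − 105820.09)(121255.5 − 115600)] = √[6250.46 × 5655.5] = 5945.5426
r = -1177.6 / 5945.5426 ≈ -0.1981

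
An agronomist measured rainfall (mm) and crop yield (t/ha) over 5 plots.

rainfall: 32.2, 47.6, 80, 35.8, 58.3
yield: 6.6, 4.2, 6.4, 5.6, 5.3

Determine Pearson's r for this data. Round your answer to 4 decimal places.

0.0943

n = 5, Σx = 253.9, Σy = 28.1, Σx² = 14383.13, Σy² = 161.61, Σxy = 1433.91
nΣxy − ΣxΣy = 7169.55 − 7134.59 = 34.96
nΣx² − (Σx)² = 71915.65 − 64465.21 = 7450.44; nΣy² − (Σy)² = 808.05 − 789.61 = 18.44
r = 34.96 / √(7450.44 × 18.44) = 34.96 / 370.6563 ≈ 0.0943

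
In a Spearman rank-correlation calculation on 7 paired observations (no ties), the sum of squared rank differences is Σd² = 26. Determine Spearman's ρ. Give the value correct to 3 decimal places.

ρ = 1 − 6Σd² / [n(n²−1)] = 1 − 6×26 / (7×48)
  = 1 − 156/336 = 1 − 0.4643 ≈ 0.536

0.536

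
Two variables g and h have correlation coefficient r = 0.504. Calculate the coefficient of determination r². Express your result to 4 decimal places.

r² = (0.504)² = 0.2540

0.2540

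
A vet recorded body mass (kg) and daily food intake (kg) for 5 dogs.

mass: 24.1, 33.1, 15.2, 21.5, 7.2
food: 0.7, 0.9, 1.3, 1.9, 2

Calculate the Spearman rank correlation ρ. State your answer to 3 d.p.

-0.800

Rank mass: 4, 5, 2, 3, 1
Rank food: 1, 2, 3, 4, 5
d = rank(mass) − rank(food): 3, 3, -1, -1, -4; Σd² = 36
ρ = 1 − 6Σd² / [n(n²−1)] = 1 − 6×36 / (5×24) = 1 − 216/120 ≈ -0.800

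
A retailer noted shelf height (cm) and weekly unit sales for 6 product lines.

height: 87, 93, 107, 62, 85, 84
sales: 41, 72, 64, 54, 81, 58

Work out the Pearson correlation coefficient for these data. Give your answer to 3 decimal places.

0.265

n = 6, Σx = 518, Σy = 370, Σx² = 45792, Σy² = 23802, Σxy = 32216
nΣxy − ΣxΣy = 193296 − 191660 = 1636
nΣx² − (Σx)² = 274752 − 268324 = 6428; nΣy² − (Σy)² = 142812 − 136900 = 5912
r = 1636 / √(6428 × 5912) = 1636 / 6164.6035 ≈ 0.265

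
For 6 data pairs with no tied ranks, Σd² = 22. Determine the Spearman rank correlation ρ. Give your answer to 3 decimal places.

ρ = 1 − 6Σd² / [n(n²−1)] = 1 − 6×22 / (6×35)
  = 1 − 132/210 = 1 − 0.6286 ≈ 0.371

0.371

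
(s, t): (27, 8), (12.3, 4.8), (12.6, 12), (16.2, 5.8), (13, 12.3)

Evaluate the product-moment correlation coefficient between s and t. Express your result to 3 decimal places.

n = 5, Σs = 81.1, Σt = 42.9, Σs² = 1470.49, Σt² = 415.97, Σst = 680.1
nΣst − ΣsΣt = 3400.5 − 3479.19 = -78.69
nΣs² − (Σs)² = 7352.45 − 6577.21 = 775.24; nΣt² − (Σt)² = 2079.85 − 1840.41 = 239.44
r = -78.69 / √(775.24 × 239.44) = -78.69 / 430.8404 ≈ -0.183

-0.183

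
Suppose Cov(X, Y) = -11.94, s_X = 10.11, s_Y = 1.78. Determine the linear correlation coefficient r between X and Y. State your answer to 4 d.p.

-0.6635

r = Cov(X,Y) / (s_X · s_Y) = -11.94 / (10.11 × 1.78)
  = -11.94 / 17.9958 ≈ -0.6635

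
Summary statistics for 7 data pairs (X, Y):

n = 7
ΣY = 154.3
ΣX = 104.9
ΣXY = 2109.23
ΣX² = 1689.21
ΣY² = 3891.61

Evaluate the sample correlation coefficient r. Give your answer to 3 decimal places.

-0.847

r = (nΣXY − ΣXΣY) / √[(nΣX² − (ΣX)²)(nΣY² − (ΣY)²)]
Numerator: 7×2109.23 − 104.9×154.3 = -1421.46
Denominator: √[(11824.47 − 11004.01)(27241.27 − 23808.49)] = √[820.46 × 3432.78] = 1678.2308
r = -1421.46 / 1678.2308 ≈ -0.847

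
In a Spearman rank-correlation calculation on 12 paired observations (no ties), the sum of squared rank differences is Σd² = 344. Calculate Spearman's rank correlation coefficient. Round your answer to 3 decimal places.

ρ = 1 − 6Σd² / [n(n²−1)] = 1 − 6×344 / (12×143)
  = 1 − 2064/1716 = 1 − 1.2028 ≈ -0.203

-0.203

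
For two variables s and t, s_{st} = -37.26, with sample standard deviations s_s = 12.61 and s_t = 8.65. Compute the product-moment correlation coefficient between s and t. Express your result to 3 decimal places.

r = Cov(s,t) / (s_s · s_t) = -37.26 / (12.61 × 8.65)
  = -37.26 / 109.0765 ≈ -0.342

-0.342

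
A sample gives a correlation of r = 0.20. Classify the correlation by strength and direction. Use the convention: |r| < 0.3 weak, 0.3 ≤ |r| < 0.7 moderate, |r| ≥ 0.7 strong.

r = 0.20 > 0 so the relationship is positive.
|r| = 0.20, which falls in the weak range.

weak positive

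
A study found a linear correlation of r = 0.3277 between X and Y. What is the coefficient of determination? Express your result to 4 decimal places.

r² = (0.3277)² = 0.1074

0.1074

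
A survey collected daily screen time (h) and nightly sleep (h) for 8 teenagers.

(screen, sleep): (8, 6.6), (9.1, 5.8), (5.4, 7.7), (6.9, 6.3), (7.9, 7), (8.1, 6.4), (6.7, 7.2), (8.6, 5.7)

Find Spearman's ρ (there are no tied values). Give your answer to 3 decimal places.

-0.833

Rank screen: 5, 8, 1, 3, 4, 6, 2, 7
Rank sleep: 5, 2, 8, 3, 6, 4, 7, 1
d = rank(screen) − rank(sleep): 0, 6, -7, 0, -2, 2, -5, 6; Σd² = 154
ρ = 1 − 6Σd² / [n(n²−1)] = 1 − 6×154 / (8×63) = 1 − 924/504 ≈ -0.833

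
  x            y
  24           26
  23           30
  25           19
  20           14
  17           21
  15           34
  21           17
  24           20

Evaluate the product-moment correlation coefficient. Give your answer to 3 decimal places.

-0.295

n = 8, Σx = 169, Σy = 181, Σx² = 3661, Σy² = 4419, Σxy = 3773
nΣxy − ΣxΣy = 30184 − 30589 = -405
nΣx² − (Σx)² = 29288 − 28561 = 727; nΣy² − (Σy)² = 35352 − 32761 = 2591
r = -405 / √(727 × 2591) = -405 / 1372.4638 ≈ -0.295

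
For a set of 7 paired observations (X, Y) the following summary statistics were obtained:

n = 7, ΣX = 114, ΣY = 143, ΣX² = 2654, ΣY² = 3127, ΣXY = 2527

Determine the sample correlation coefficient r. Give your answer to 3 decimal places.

0.489

r = (nΣXY − ΣXΣY) / √[(nΣX² − (ΣX)²)(nΣY² − (ΣY)²)]
Numerator: 7×2527 − 114×143 = 1387
Denominator: √[(18578 − 12996)(21889 − 20449)] = √[5582 × 1440] = 2835.1508
r = 1387 / 2835.1508 ≈ 0.489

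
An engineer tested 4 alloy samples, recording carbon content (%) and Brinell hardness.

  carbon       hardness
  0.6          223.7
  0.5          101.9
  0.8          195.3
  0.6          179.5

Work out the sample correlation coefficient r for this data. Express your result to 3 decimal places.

n = 4, Σx = 2.5, Σy = 700.4, Σx² = 1.61, Σy² = 130787.64, Σxy = 449.11
nΣxy − ΣxΣy = 1796.44 − 1751 = 45.44
nΣx² − (Σx)² = 6.44 − 6.25 = 0.19; nΣy² − (Σy)² = 523150.56 − 490560.16 = 32590.4
r = 45.44 / √(0.19 × 32590.4) = 45.44 / 78.6904 ≈ 0.577

0.577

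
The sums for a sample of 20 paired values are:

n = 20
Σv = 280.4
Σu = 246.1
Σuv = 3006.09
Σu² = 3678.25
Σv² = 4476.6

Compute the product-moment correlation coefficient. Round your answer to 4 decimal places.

r = (nΣuv − ΣuΣv) / √[(nΣu² − (Σu)²)(nΣv² − (Σv)²)]
Numerator: 20×3006.09 − 246.1×280.4 = -8884.64
Denominator: √[(73565 − 60565.21)(89532 − 78624.16)] = √[12999.79 × 10907.84] = 11907.9650
r = -8884.64 / 11907.9650 ≈ -0.7461

-0.7461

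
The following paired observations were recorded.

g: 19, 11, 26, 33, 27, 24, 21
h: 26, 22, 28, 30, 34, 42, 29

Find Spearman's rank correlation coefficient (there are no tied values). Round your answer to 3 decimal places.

Rank g: 2, 1, 5, 7, 6, 4, 3
Rank h: 2, 1, 3, 5, 6, 7, 4
d = rank(g) − rank(h): 0, 0, 2, 2, 0, -3, -1; Σd² = 18
ρ = 1 − 6Σd² / [n(n²−1)] = 1 − 6×18 / (7×48) = 1 − 108/336 ≈ 0.679

0.679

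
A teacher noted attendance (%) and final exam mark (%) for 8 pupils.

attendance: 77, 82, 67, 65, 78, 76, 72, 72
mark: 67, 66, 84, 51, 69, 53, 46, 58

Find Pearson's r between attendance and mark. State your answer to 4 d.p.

n = 8, Σx = 589, Σy = 494, Σx² = 43595, Σy² = 31552, Σxy = 36412
nΣxy − ΣxΣy = 291296 − 290966 = 330
nΣx² − (Σx)² = 348760 − 346921 = 1839; nΣy² − (Σy)² = 252416 − 244036 = 8380
r = 330 / √(1839 × 8380) = 330 / 3925.6617 ≈ 0.0841

0.0841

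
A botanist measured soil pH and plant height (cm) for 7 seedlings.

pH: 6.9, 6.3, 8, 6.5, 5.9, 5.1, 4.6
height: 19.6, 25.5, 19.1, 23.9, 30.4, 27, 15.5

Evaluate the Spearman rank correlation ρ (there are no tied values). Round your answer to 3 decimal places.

Rank pH: 6, 4, 7, 5, 3, 2, 1
Rank height: 3, 5, 2, 4, 7, 6, 1
d = rank(pH) − rank(height): 3, -1, 5, 1, -4, -4, 0; Σd² = 68
ρ = 1 − 6Σd² / [n(n²−1)] = 1 − 6×68 / (7×48) = 1 − 408/336 ≈ -0.214

-0.214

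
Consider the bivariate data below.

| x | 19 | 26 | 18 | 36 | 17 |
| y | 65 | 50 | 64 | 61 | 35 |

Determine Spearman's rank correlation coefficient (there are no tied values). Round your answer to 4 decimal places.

0.2000

Rank x: 3, 4, 2, 5, 1
Rank y: 5, 2, 4, 3, 1
d = rank(x) − rank(y): -2, 2, -2, 2, 0; Σd² = 16
ρ = 1 − 6Σd² / [n(n²−1)] = 1 − 6×16 / (5×24) = 1 − 96/120 ≈ 0.2000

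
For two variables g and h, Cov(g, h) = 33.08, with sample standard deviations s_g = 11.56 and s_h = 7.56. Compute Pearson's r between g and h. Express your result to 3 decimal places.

0.379

r = Cov(g,h) / (s_g · s_h) = 33.08 / (11.56 × 7.56)
  = 33.08 / 87.3936 ≈ 0.379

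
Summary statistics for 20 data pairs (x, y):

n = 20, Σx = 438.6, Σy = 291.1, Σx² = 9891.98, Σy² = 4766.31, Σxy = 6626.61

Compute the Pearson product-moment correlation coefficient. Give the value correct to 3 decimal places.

r = (nΣxy − ΣxΣy) / √[(nΣx² − (Σx)²)(nΣy² − (Σy)²)]
Numerator: 20×6626.61 − 438.6×291.1 = 4855.74
Denominator: √[(197839.6 − 192369.96)(95326.2 − 84739.21)] = √[5469.64 × 10586.99] = 7609.6665
r = 4855.74 / 7609.6665 ≈ 0.638

0.638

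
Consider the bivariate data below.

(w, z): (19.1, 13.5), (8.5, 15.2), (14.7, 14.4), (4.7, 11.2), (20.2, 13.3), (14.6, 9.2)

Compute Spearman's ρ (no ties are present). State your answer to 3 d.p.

Rank w: 5, 2, 4, 1, 6, 3
Rank z: 4, 6, 5, 2, 3, 1
d = rank(w) − rank(z): 1, -4, -1, -1, 3, 2; Σd² = 32
ρ = 1 − 6Σd² / [n(n²−1)] = 1 − 6×32 / (6×35) = 1 − 192/210 ≈ 0.086

0.086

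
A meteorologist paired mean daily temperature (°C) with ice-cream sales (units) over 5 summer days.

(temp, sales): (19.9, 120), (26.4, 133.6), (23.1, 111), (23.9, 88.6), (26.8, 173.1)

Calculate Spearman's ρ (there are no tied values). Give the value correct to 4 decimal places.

0.6000

Rank temp: 1, 4, 2, 3, 5
Rank sales: 3, 4, 2, 1, 5
d = rank(temp) − rank(sales): -2, 0, 0, 2, 0; Σd² = 8
ρ = 1 − 6Σd² / [n(n²−1)] = 1 − 6×8 / (5×24) = 1 − 48/120 ≈ 0.6000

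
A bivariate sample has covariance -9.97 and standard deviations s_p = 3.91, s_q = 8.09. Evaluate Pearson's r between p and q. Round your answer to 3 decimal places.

-0.315

r = Cov(p,q) / (s_p · s_q) = -9.97 / (3.91 × 8.09)
  = -9.97 / 31.6319 ≈ -0.315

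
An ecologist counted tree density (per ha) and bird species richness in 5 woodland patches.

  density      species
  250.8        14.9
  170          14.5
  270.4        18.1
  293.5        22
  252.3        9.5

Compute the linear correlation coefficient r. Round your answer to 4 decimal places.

0.4694

n = 5, Σx = 1237, Σy = 79, Σx² = 314714.34, Σy² = 1334.12, Σxy = 19950.01
nΣxy − ΣxΣy = 99750.05 − 97723 = 2027.05
nΣx² − (Σx)² = 1573571.7 − 1530169 = 43402.7; nΣy² − (Σy)² = 6670.6 − 6241 = 429.6
r = 2027.05 / √(43402.7 × 429.6) = 2027.05 / 4318.0783 ≈ 0.4694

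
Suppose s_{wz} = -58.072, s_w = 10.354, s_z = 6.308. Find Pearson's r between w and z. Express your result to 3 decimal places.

r = Cov(w,z) / (s_w · s_z) = -58.072 / (10.354 × 6.308)
  = -58.072 / 65.3130 ≈ -0.889

-0.889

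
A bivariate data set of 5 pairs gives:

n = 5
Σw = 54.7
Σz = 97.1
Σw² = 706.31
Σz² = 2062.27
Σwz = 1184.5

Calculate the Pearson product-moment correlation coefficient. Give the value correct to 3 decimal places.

0.885

r = (nΣwz − ΣwΣz) / √[(nΣw² − (Σw)²)(nΣz² − (Σz)²)]
Numerator: 5×1184.5 − 54.7×97.1 = 611.13
Denominator: √[(3531.55 − 2992.09)(10311.35 − 9428.41)] = √[539.46 × 882.94] = 690.1527
r = 611.13 / 690.1527 ≈ 0.885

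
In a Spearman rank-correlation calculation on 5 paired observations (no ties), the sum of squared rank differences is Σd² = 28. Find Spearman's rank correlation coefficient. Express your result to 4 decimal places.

-0.4000

ρ = 1 − 6Σd² / [n(n²−1)] = 1 − 6×28 / (5×24)
  = 1 − 168/120 = 1 − 1.40000 ≈ -0.4000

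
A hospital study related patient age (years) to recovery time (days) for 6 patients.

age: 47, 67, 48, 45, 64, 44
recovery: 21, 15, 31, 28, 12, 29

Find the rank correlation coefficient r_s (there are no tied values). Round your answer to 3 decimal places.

Rank age: 3, 6, 4, 2, 5, 1
Rank recovery: 3, 2, 6, 4, 1, 5
d = rank(age) − rank(recovery): 0, 4, -2, -2, 4, -4; Σd² = 56
ρ = 1 − 6Σd² / [n(n²−1)] = 1 − 6×56 / (6×35) = 1 − 336/210 ≈ -0.600

-0.600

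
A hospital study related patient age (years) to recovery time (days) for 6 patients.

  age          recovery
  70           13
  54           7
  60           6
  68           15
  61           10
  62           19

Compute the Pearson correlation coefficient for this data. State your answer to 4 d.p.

0.5636

n = 6, Σx = 375, Σy = 70, Σx² = 23605, Σy² = 940, Σxy = 4456
nΣxy − ΣxΣy = 26736 − 26250 = 486
nΣx² − (Σx)² = 141630 − 140625 = 1005; nΣy² − (Σy)² = 5640 − 4900 = 740
r = 486 / √(1005 × 740) = 486 / 862.3804 ≈ 0.5636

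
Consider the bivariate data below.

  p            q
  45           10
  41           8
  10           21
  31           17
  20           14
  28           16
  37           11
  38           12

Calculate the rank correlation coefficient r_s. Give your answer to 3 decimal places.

-0.857

Rank p: 8, 7, 1, 4, 2, 3, 5, 6
Rank q: 2, 1, 8, 7, 5, 6, 3, 4
d = rank(p) − rank(q): 6, 6, -7, -3, -3, -3, 2, 2; Σd² = 156
ρ = 1 − 6Σd² / [n(n²−1)] = 1 − 6×156 / (8×63) = 1 − 936/504 ≈ -0.857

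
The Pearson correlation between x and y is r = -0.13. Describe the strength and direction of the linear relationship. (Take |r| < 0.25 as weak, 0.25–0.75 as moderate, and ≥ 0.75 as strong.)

r = -0.13 < 0 so the relationship is negative.
|r| = 0.13, which falls in the weak range.

weak negative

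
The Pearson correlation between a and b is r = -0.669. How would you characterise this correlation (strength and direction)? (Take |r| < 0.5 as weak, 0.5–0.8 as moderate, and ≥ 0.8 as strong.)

r = -0.669 < 0 so the relationship is negative.
|r| = 0.669, which falls in the moderate range.

moderate negative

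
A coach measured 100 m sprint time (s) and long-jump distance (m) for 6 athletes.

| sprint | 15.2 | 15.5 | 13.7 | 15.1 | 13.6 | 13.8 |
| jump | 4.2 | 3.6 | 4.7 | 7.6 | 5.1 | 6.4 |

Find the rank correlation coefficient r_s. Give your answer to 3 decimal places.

Rank sprint: 5, 6, 2, 4, 1, 3
Rank jump: 2, 1, 3, 6, 4, 5
d = rank(sprint) − rank(jump): 3, 5, -1, -2, -3, -2; Σd² = 52
ρ = 1 − 6Σd² / [n(n²−1)] = 1 − 6×52 / (6×35) = 1 − 312/210 ≈ -0.486

-0.486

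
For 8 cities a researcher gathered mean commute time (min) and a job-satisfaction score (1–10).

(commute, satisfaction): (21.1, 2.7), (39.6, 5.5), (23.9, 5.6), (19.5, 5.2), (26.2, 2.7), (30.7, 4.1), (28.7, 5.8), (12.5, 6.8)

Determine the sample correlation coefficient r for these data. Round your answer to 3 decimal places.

n = 8, Σx = 202.2, Σy = 38.4, Σx² = 5573.7, Σy² = 199.92, Σxy = 958.08
nΣxy − ΣxΣy = 7664.64 − 7764.48 = -99.84
nΣx² − (Σx)² = 44589.6 − 40884.84 = 3704.76; nΣy² − (Σy)² = 1599.36 − 1474.56 = 124.8
r = -99.84 / √(3704.76 × 124.8) = -99.84 / 679.9662 ≈ -0.147

-0.147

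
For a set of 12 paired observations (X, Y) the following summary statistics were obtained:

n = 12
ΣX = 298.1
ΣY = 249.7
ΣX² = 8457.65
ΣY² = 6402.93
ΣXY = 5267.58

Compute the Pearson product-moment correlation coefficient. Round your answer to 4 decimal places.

-0.8299

r = (nΣXY − ΣXΣY) / √[(nΣX² − (ΣX)²)(nΣY² − (ΣY)²)]
Numerator: 12×5267.58 − 298.1×249.7 = -11224.61
Denominator: √[(101491.8 − 88863.61)(76835.16 − 62350.09)] = √[12628.19 × 14485.07] = 13524.8000
r = -11224.61 / 13524.8000 ≈ -0.8299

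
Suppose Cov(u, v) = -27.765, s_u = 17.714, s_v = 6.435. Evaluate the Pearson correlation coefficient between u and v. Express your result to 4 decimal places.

r = Cov(u,v) / (s_u · s_v) = -27.765 / (17.714 × 6.435)
  = -27.765 / 113.9896 ≈ -0.2436

-0.2436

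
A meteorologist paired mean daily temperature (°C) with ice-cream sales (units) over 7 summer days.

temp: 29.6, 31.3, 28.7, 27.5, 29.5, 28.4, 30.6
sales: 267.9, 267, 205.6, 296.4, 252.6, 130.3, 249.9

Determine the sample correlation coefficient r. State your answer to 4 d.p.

n = 7, Σx = 205.6, Σy = 1669.7, Σx² = 6048.96, Σy² = 416418.59, Σxy = 49137.82
nΣxy − ΣxΣy = 343964.74 − 343290.32 = 674.42
nΣx² − (Σx)² = 42342.72 − 42271.36 = 71.36; nΣy² − (Σy)² = 2914930.13 − 2787898.09 = 127032.04
r = 674.42 / √(71.36 × 127032.04) = 674.42 / 3010.8149 ≈ 0.2240

0.2240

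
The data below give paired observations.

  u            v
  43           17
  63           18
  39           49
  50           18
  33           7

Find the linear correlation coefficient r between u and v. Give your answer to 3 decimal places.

n = 5, Σu = 228, Σv = 109, Σu² = 10928, Σv² = 3387, Σuv = 4907
nΣuv − ΣuΣv = 24535 − 24852 = -317
nΣu² − (Σu)² = 54640 − 51984 = 2656; nΣv² − (Σv)² = 16935 − 11881 = 5054
r = -317 / √(2656 × 5054) = -317 / 3663.7991 ≈ -0.087

-0.087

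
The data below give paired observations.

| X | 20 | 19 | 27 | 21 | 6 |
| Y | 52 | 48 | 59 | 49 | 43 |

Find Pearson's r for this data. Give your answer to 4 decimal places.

n = 5, ΣX = 93, ΣY = 251, ΣX² = 1967, ΣY² = 12739, ΣXY = 4832
nΣXY − ΣXΣY = 24160 − 23343 = 817
nΣX² − (ΣX)² = 9835 − 8649 = 1186; nΣY² − (ΣY)² = 63695 − 63001 = 694
r = 817 / √(1186 × 694) = 817 / 907.2398 ≈ 0.9005

0.9005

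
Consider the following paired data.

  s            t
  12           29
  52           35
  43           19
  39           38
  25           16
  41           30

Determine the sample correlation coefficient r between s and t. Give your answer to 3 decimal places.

0.314

n = 6, Σs = 212, Σt = 167, Σs² = 8524, Σt² = 5027, Σst = 6097
nΣst − ΣsΣt = 36582 − 35404 = 1178
nΣs² − (Σs)² = 51144 − 44944 = 6200; nΣt² − (Σt)² = 30162 − 27889 = 2273
r = 1178 / √(6200 × 2273) = 1178 / 3754.0112 ≈ 0.314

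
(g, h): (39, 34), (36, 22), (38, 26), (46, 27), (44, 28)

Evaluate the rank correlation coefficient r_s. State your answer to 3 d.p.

Rank g: 3, 1, 2, 5, 4
Rank h: 5, 1, 2, 3, 4
d = rank(g) − rank(h): -2, 0, 0, 2, 0; Σd² = 8
ρ = 1 − 6Σd² / [n(n²−1)] = 1 − 6×8 / (5×24) = 1 − 48/120 ≈ 0.600

0.600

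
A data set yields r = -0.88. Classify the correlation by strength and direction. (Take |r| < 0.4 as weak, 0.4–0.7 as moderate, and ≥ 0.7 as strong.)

r = -0.88 < 0 so the relationship is negative.
|r| = 0.88, which falls in the strong range.

strong negative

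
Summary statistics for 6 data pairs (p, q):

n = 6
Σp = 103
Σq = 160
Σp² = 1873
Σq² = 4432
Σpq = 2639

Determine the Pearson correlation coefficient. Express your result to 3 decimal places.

-0.818

r = (nΣpq − ΣpΣq) / √[(nΣp² − (Σp)²)(nΣq² − (Σq)²)]
Numerator: 6×2639 − 103×160 = -646
Denominator: √[(11238 − 10609)(26592 − 25600)] = √[629 × 992] = 789.9165
r = -646 / 789.9165 ≈ -0.818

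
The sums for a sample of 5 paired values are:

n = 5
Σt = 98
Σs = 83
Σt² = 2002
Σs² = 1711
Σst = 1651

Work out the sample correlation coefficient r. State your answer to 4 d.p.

0.1471

r = (nΣst − ΣsΣt) / √[(nΣs² − (Σs)²)(nΣt² − (Σt)²)]
Numerator: 5×1651 − 83×98 = 121
Denominator: √[(8555 − 6889)(10010 − 9604)] = √[1666 × 406] = 822.4330
r = 121 / 822.4330 ≈ 0.1471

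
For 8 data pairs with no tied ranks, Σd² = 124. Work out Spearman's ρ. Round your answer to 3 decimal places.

-0.476

ρ = 1 − 6Σd² / [n(n²−1)] = 1 − 6×124 / (8×63)
  = 1 − 744/504 = 1 − 1.4762 ≈ -0.476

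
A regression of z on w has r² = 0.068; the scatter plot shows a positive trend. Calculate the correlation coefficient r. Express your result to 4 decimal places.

0.2608

|r| = √0.068 = 0.2608
The association is positive, so r = 0.2608.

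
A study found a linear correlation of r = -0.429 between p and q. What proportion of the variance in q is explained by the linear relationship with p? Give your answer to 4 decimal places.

r² = (-0.429)² = 0.1840

0.1840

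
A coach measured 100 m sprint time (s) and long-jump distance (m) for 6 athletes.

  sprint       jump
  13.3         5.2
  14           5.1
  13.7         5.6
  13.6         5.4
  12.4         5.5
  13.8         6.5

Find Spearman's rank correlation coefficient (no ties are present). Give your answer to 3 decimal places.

Rank sprint: 2, 6, 4, 3, 1, 5
Rank jump: 2, 1, 5, 3, 4, 6
d = rank(sprint) − rank(jump): 0, 5, -1, 0, -3, -1; Σd² = 36
ρ = 1 − 6Σd² / [n(n²−1)] = 1 − 6×36 / (6×35) = 1 − 216/210 ≈ -0.029

-0.029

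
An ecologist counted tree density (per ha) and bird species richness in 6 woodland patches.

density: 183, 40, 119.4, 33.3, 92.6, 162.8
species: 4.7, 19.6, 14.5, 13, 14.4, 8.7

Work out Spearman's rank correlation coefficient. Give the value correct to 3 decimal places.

-0.600

Rank density: 6, 2, 4, 1, 3, 5
Rank species: 1, 6, 5, 3, 4, 2
d = rank(density) − rank(species): 5, -4, -1, -2, -1, 3; Σd² = 56
ρ = 1 − 6Σd² / [n(n²−1)] = 1 − 6×56 / (6×35) = 1 − 336/210 ≈ -0.600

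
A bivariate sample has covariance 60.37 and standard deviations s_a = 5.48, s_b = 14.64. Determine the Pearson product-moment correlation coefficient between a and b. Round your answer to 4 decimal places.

0.7525

r = Cov(a,b) / (s_a · s_b) = 60.37 / (5.48 × 14.64)
  = 60.37 / 80.2272 ≈ 0.7525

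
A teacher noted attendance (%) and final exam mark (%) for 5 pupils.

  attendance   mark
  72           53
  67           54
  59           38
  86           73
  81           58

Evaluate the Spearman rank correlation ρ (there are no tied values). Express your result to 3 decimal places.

0.900

Rank attendance: 3, 2, 1, 5, 4
Rank mark: 2, 3, 1, 5, 4
d = rank(attendance) − rank(mark): 1, -1, 0, 0, 0; Σd² = 2
ρ = 1 − 6Σd² / [n(n²−1)] = 1 − 6×2 / (5×24) = 1 − 12/120 ≈ 0.900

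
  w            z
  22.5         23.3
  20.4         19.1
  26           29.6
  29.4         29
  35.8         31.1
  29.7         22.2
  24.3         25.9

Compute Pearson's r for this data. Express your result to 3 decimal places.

n = 7, Σw = 188.1, Σz = 180.2, Σw² = 5216.99, Σz² = 4755.72, Σwz = 4938.18
nΣwz − ΣwΣz = 34567.26 − 33895.62 = 671.64
nΣw² − (Σw)² = 36518.93 − 35381.61 = 1137.32; nΣz² − (Σz)² = 33290.04 − 32472.04 = 818
r = 671.64 / √(1137.32 × 818) = 671.64 / 964.5350 ≈ 0.696

0.696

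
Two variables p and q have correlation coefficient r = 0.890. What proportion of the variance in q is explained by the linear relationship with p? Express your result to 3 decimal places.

r² = (0.890)² = 0.792

0.792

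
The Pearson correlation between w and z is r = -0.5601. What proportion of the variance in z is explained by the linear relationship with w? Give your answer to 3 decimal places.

0.314

r² = (-0.5601)² = 0.314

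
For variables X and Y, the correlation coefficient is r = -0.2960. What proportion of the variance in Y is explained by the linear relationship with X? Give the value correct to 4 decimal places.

0.0876

r² = (-0.2960)² = 0.0876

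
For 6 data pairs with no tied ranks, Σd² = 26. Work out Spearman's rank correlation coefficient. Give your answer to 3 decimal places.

ρ = 1 − 6Σd² / [n(n²−1)] = 1 − 6×26 / (6×35)
  = 1 − 156/210 = 1 − 0.7429 ≈ 0.257

0.257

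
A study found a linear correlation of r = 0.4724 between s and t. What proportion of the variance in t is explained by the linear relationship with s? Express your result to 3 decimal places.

0.223

r² = (0.4724)² = 0.223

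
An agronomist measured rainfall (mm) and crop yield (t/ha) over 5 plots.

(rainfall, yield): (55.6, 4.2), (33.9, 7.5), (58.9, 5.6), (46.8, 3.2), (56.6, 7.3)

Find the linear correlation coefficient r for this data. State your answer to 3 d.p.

-0.251

n = 5, Σx = 251.8, Σy = 27.8, Σx² = 13103.58, Σy² = 168.78, Σxy = 1380.55
nΣxy − ΣxΣy = 6902.75 − 7000.04 = -97.29
nΣx² − (Σx)² = 65517.9 − 63403.24 = 2114.66; nΣy² − (Σy)² = 843.9 − 772.84 = 71.06
r = -97.29 / √(2114.66 × 71.06) = -97.29 / 387.6438 ≈ -0.251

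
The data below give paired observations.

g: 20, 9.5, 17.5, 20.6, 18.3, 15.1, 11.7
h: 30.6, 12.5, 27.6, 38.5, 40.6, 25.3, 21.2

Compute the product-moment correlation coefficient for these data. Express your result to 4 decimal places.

0.8923

n = 7, Σg = 112.7, Σh = 196.3, Σg² = 1920.65, Σh² = 6074.51, Σgh = 3379.9
nΣgh − ΣgΣh = 23659.3 − 22123.01 = 1536.29
nΣg² − (Σg)² = 13444.55 − 12701.29 = 743.26; nΣh² − (Σh)² = 42521.57 − 38533.69 = 3987.88
r = 1536.29 / √(743.26 × 3987.88) = 1536.29 / 1721.6363 ≈ 0.8923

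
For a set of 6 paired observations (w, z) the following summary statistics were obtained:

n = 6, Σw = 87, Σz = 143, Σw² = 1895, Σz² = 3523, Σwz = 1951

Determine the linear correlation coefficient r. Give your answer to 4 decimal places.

r = (nΣwz − ΣwΣz) / √[(nΣw² − (Σw)²)(nΣz² − (Σz)²)]
Numerator: 6×1951 − 87×143 = -735
Denominator: √[(11370 − 7569)(21138 − 20449)] = √[3801 × 689] = 1618.2982
r = -735 / 1618.2982 ≈ -0.4542

-0.4542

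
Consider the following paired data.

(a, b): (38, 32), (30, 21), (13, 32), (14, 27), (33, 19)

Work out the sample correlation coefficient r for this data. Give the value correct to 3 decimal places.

-0.313

n = 5, Σa = 128, Σb = 131, Σa² = 3798, Σb² = 3579, Σab = 3267
nΣab − ΣaΣb = 16335 − 16768 = -433
nΣa² − (Σa)² = 18990 − 16384 = 2606; nΣb² − (Σb)² = 17895 − 17161 = 734
r = -433 / √(2606 × 734) = -433 / 1383.0416 ≈ -0.313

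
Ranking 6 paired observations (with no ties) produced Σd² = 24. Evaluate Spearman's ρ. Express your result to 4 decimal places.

0.3143

ρ = 1 − 6Σd² / [n(n²−1)] = 1 − 6×24 / (6×35)
  = 1 − 144/210 = 1 − 0.68571 ≈ 0.3143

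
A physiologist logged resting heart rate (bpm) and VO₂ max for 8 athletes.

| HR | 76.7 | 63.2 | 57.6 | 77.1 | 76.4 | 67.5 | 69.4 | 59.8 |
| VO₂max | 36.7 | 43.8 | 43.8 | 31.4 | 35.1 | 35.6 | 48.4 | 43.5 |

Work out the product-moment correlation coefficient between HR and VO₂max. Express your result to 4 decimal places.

-0.6866

n = 8, Σx = 547.7, Σy = 318.3, Σx² = 37924.91, Σy² = 12903.91, Σxy = 21571.77
nΣxy − ΣxΣy = 172574.16 − 174332.91 = -1758.75
nΣx² − (Σx)² = 303399.28 − 299975.29 = 3423.99; nΣy² − (Σy)² = 103231.28 − 101314.89 = 1916.39
r = -1758.75 / √(3423.99 × 1916.39) = -1758.75 / 2561.5816 ≈ -0.6866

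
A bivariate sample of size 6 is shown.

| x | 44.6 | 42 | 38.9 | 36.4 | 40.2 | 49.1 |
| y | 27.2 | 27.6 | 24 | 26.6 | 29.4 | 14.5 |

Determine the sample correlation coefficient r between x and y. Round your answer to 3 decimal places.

-0.683

n = 6, Σx = 251.2, Σy = 149.3, Σx² = 10618.18, Σy² = 3859.77, Σxy = 6167.99
nΣxy − ΣxΣy = 37007.94 − 37504.16 = -496.22
nΣx² − (Σx)² = 63709.08 − 63101.44 = 607.64; nΣy² − (Σy)² = 23158.62 − 22290.49 = 868.13
r = -496.22 / √(607.64 × 868.13) = -496.22 / 726.2992 ≈ -0.683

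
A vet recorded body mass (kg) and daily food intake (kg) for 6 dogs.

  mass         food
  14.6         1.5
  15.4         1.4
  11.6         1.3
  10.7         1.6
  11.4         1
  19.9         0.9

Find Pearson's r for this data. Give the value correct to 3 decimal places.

n = 6, Σx = 83.6, Σy = 7.7, Σx² = 1225.34, Σy² = 10.27, Σxy = 104.97
nΣxy − ΣxΣy = 629.82 − 643.72 = -13.9
nΣx² − (Σx)² = 7352.04 − 6988.96 = 363.08; nΣy² − (Σy)² = 61.62 − 59.29 = 2.33
r = -13.9 / √(363.08 × 2.33) = -13.9 / 29.0857 ≈ -0.478

-0.478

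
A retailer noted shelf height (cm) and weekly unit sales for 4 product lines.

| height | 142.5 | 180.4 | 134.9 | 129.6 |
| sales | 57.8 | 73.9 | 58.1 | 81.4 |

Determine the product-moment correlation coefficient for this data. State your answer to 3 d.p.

0.159

n = 4, Σx = 587.4, Σy = 271.2, Σx² = 87844.58, Σy² = 18803.62, Σxy = 39955.19
nΣxy − ΣxΣy = 159820.76 − 159302.88 = 517.88
nΣx² − (Σx)² = 351378.32 − 345038.76 = 6339.56; nΣy² − (Σy)² = 75214.48 − 73549.44 = 1665.04
r = 517.88 / √(6339.56 × 1665.04) = 517.88 / 3248.9415 ≈ 0.159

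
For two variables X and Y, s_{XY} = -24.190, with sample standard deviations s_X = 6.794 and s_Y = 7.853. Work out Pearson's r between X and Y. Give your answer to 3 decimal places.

-0.453

r = Cov(X,Y) / (s_X · s_Y) = -24.190 / (6.794 × 7.853)
  = -24.190 / 53.3533 ≈ -0.453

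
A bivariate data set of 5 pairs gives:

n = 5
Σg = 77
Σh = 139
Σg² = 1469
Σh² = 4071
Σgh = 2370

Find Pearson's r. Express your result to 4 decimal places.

r = (nΣgh − ΣgΣh) / √[(nΣg² − (Σg)²)(nΣh² − (Σh)²)]
Numerator: 5×2370 − 77×139 = 1147
Denominator: √[(7345 − 5929)(20355 − 19321)] = √[1416 × 1034] = 1210.0182
r = 1147 / 1210.0182 ≈ 0.9479

0.9479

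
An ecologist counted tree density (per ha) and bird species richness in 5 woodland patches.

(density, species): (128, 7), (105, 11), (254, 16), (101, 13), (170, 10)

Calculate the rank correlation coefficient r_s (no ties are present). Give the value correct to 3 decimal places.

Rank density: 3, 2, 5, 1, 4
Rank species: 1, 3, 5, 4, 2
d = rank(density) − rank(species): 2, -1, 0, -3, 2; Σd² = 18
ρ = 1 − 6Σd² / [n(n²−1)] = 1 − 6×18 / (5×24) = 1 − 108/120 ≈ 0.100

0.100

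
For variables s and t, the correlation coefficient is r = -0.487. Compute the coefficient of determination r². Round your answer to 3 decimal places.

r² = (-0.487)² = 0.237

0.237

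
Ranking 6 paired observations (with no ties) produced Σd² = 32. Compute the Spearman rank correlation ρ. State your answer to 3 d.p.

0.086

ρ = 1 − 6Σd² / [n(n²−1)] = 1 − 6×32 / (6×35)
  = 1 − 192/210 = 1 − 0.9143 ≈ 0.086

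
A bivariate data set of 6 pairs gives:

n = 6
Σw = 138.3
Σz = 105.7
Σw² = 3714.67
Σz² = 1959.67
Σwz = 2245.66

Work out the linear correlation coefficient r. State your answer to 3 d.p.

r = (nΣwz − ΣwΣz) / √[(nΣw² − (Σw)²)(nΣz² − (Σz)²)]
Numerator: 6×2245.66 − 138.3×105.7 = -1144.35
Denominator: √[(22288.02 − 19126.89)(11758.02 − 11172.49)] = √[3161.13 × 585.53] = 1360.4913
r = -1144.35 / 1360.4913 ≈ -0.841

-0.841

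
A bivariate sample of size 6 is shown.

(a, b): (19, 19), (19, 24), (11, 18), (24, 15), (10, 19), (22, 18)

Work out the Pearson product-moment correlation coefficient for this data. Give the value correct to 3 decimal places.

-0.196

n = 6, Σa = 105, Σb = 113, Σa² = 2003, Σb² = 2171, Σab = 1961
nΣab − ΣaΣb = 11766 − 11865 = -99
nΣa² − (Σa)² = 12018 − 11025 = 993; nΣb² − (Σb)² = 13026 − 12769 = 257
r = -99 / √(993 × 257) = -99 / 505.1742 ≈ -0.196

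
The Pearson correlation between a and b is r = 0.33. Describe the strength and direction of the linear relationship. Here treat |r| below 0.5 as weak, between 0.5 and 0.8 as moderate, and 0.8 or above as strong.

r = 0.33 > 0 so the relationship is positive.
|r| = 0.33, which falls in the weak range.

weak positive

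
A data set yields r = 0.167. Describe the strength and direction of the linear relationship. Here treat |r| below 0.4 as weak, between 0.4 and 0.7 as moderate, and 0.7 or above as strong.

r = 0.167 > 0 so the relationship is positive.
|r| = 0.167, which falls in the weak range.

weak positive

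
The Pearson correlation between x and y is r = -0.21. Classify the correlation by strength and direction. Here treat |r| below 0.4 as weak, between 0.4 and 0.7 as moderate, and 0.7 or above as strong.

weak negative

r = -0.21 < 0 so the relationship is negative.
|r| = 0.21, which falls in the weak range.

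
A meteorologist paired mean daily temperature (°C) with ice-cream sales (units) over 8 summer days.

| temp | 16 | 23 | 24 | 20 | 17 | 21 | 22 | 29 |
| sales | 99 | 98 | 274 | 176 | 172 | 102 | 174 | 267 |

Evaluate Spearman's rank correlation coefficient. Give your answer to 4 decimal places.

0.5000

Rank temp: 1, 6, 7, 3, 2, 4, 5, 8
Rank sales: 2, 1, 8, 6, 4, 3, 5, 7
d = rank(temp) − rank(sales): -1, 5, -1, -3, -2, 1, 0, 1; Σd² = 42
ρ = 1 − 6Σd² / [n(n²−1)] = 1 − 6×42 / (8×63) = 1 − 252/504 ≈ 0.5000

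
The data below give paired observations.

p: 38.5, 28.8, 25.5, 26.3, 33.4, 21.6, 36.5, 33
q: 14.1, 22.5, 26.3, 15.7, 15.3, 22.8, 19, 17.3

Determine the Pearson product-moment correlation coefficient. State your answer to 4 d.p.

n = 8, Σp = 243.6, Σq = 153, Σp² = 7657, Σq² = 3057.46, Σpq = 4542.31
nΣpq − ΣpΣq = 36338.48 − 37270.8 = -932.32
nΣp² − (Σp)² = 61256 − 59340.96 = 1915.04; nΣq² − (Σq)² = 24459.68 − 23409 = 1050.68
r = -932.32 / √(1915.04 × 1050.68) = -932.32 / 1418.4831 ≈ -0.6573

-0.6573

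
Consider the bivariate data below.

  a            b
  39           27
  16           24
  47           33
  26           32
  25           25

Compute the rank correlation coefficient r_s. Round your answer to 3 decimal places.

Rank a: 4, 1, 5, 3, 2
Rank b: 3, 1, 5, 4, 2
d = rank(a) − rank(b): 1, 0, 0, -1, 0; Σd² = 2
ρ = 1 − 6Σd² / [n(n²−1)] = 1 − 6×2 / (5×24) = 1 − 12/120 ≈ 0.900

0.900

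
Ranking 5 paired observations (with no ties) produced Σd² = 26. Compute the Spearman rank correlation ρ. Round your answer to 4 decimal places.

ρ = 1 − 6Σd² / [n(n²−1)] = 1 − 6×26 / (5×24)
  = 1 − 156/120 = 1 − 1.30000 ≈ -0.3000

-0.3000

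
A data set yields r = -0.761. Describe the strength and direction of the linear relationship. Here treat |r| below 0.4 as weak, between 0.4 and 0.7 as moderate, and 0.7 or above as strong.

r = -0.761 < 0 so the relationship is negative.
|r| = 0.761, which falls in the strong range.

strong negative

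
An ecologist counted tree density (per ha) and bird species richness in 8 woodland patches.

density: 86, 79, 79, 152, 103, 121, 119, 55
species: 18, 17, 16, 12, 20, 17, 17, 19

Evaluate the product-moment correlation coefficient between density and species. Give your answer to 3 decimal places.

n = 8, Σx = 794, Σy = 136, Σx² = 85418, Σy² = 2352, Σxy = 13164
nΣxy − ΣxΣy = 105312 − 107984 = -2672
nΣx² − (Σx)² = 683344 − 630436 = 52908; nΣy² − (Σy)² = 18816 − 18496 = 320
r = -2672 / √(52908 × 320) = -2672 / 4114.6762 ≈ -0.649

-0.649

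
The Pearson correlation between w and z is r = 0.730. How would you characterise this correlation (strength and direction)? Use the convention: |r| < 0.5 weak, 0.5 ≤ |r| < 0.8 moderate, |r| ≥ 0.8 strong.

r = 0.730 > 0 so the relationship is positive.
|r| = 0.730, which falls in the moderate range.

moderate positive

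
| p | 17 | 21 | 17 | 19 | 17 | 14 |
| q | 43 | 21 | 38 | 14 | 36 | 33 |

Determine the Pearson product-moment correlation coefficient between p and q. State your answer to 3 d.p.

n = 6, Σp = 105, Σq = 185, Σp² = 1865, Σq² = 6315, Σpq = 3158
nΣpq − ΣpΣq = 18948 − 19425 = -477
nΣp² − (Σp)² = 11190 − 11025 = 165; nΣq² − (Σq)² = 37890 − 34225 = 3665
r = -477 / √(165 × 3665) = -477 / 777.6407 ≈ -0.613

-0.613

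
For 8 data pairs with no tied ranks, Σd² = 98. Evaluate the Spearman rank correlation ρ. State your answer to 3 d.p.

-0.167

ρ = 1 − 6Σd² / [n(n²−1)] = 1 − 6×98 / (8×63)
  = 1 − 588/504 = 1 − 1.1667 ≈ -0.167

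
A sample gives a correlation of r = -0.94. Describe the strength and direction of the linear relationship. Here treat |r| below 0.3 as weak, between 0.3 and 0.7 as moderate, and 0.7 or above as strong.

r = -0.94 < 0 so the relationship is negative.
|r| = 0.94, which falls in the strong range.

strong negative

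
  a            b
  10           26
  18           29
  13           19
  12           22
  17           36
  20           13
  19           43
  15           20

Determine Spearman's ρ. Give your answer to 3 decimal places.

0.095

Rank a: 1, 6, 3, 2, 5, 8, 7, 4
Rank b: 5, 6, 2, 4, 7, 1, 8, 3
d = rank(a) − rank(b): -4, 0, 1, -2, -2, 7, -1, 1; Σd² = 76
ρ = 1 − 6Σd² / [n(n²−1)] = 1 − 6×76 / (8×63) = 1 − 456/504 ≈ 0.095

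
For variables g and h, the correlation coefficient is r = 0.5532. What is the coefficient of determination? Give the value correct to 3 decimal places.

r² = (0.5532)² = 0.306

0.306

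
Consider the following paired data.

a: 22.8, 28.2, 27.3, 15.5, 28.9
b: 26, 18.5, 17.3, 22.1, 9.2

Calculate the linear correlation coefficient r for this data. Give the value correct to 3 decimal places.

n = 5, Σa = 122.7, Σb = 93.1, Σa² = 3135.83, Σb² = 1890.59, Σab = 2195.22
nΣab − ΣaΣb = 10976.1 − 11423.37 = -447.27
nΣa² − (Σa)² = 15679.15 − 15055.29 = 623.86; nΣb² − (Σb)² = 9452.95 − 8667.61 = 785.34
r = -447.27 / √(623.86 × 785.34) = -447.27 / 699.9587 ≈ -0.639

-0.639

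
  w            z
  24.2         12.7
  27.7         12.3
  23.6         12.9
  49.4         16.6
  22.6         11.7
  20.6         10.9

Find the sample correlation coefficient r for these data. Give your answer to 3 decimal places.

0.957

n = 6, Σw = 168.1, Σz = 77.1, Σw² = 5285.37, Σz² = 1010.25, Σwz = 2261.49
nΣwz − ΣwΣz = 13568.94 − 12960.51 = 608.43
nΣw² − (Σw)² = 31712.22 − 28257.61 = 3454.61; nΣz² − (Σz)² = 6061.5 − 5944.41 = 117.09
r = 608.43 / √(3454.61 × 117.09) = 608.43 / 636.0034 ≈ 0.957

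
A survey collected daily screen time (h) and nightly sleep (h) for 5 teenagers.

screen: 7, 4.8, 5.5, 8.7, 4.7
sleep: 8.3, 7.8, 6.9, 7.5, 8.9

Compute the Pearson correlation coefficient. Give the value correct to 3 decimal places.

-0.259

n = 5, Σx = 30.7, Σy = 39.4, Σx² = 200.07, Σy² = 312.8, Σxy = 240.57
nΣxy − ΣxΣy = 1202.85 − 1209.58 = -6.73
nΣx² − (Σx)² = 1000.35 − 942.49 = 57.86; nΣy² − (Σy)² = 1564 − 1552.36 = 11.64
r = -6.73 / √(57.86 × 11.64) = -6.73 / 25.9517 ≈ -0.259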